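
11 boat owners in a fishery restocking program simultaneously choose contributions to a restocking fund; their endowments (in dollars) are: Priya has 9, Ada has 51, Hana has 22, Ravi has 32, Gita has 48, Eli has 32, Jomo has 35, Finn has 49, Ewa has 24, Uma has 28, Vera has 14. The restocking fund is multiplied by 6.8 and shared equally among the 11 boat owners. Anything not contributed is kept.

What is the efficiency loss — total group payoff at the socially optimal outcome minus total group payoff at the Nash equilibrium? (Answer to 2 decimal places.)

The private return per contributed unit is 6.8/11 = 0.6182 < 1 for every player regardless of endowment, so the Nash equilibrium is zero contribution and the group total is Σ E_j = 9 + 51 + 22 + 32 + 48 + 32 + 35 + 49 + 24 + 28 + 14 = 344.
Each contributed unit returns 6.800 to the group, so the social optimum is full contribution by everyone: group total = 6.800 × 344 = 2339.20.
Efficiency loss = (6.800 − 1) × 344 = 1995.20.

1995.20 dollars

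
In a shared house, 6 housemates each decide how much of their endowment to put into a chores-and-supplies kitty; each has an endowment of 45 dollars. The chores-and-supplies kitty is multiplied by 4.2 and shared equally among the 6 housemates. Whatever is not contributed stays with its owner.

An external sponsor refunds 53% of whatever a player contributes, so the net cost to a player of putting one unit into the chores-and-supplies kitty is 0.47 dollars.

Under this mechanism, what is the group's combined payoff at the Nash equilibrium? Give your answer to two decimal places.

1277.10 dollars

With the mechanism, a contributed unit returns (4.2/6) / 0.47 = 1.4894 per unit of net cost to the contributor — now above 1 — so contributing fully is weakly dominant for every player.
At the Nash equilibrium everyone contributes 45. Group total payoff = 6 × (45 × 0.53 + 4.2 × 45) = 1277.10.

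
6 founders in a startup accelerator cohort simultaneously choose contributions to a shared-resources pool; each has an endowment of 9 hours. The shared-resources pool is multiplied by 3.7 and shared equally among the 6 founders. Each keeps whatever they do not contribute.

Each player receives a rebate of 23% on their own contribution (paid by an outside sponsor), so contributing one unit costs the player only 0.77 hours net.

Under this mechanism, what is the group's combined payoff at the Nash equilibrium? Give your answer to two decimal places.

54.00 hours

With the mechanism, a contributed unit returns (3.7/6) / 0.77 = 0.8009 per unit of net cost — still below 1 — so contributing 0 remains dominant for every player.
At the Nash equilibrium no one contributes; group total payoff = 6 × 9 = 54.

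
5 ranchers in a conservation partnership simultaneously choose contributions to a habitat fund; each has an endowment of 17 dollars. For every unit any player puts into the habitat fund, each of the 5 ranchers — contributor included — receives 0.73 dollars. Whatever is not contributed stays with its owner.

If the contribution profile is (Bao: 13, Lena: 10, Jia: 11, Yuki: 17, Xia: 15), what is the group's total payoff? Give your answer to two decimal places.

Total contributed: 13 + 10 + 11 + 17 + 15 = 66; total kept: 5 × 17 − 66 = 19.
The habitat fund pays out 0.73 × 5 × 66 = 240.90 in aggregate.
Group total = 19 + 240.90 = 259.90.

259.90 dollars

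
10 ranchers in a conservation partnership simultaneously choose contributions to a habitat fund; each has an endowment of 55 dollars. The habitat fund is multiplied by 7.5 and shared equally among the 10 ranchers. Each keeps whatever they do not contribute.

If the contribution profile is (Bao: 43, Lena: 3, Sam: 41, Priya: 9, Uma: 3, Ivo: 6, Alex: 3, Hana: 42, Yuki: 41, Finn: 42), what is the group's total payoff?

Total contributed: 43 + 3 + 41 + 9 + 3 + 6 + 3 + 42 + 41 + 42 = 233; total kept: 10 × 55 − 233 = 317.
The habitat fund pays out 7.5 × 233 = 1747.50 in aggregate.
Group total = 317 + 1747.50 = 2064.50.

2064.50 dollars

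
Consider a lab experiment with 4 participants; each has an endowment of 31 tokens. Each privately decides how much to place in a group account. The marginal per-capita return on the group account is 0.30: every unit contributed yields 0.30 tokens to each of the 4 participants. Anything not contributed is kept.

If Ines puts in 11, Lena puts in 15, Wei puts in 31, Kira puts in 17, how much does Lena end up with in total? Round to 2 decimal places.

38.20 tokens

Total contributed: 11 + 15 + 31 + 17 = 74.
Each receives 0.30 × 74 = 22.20 from the group account.
Lena keeps 31 − 15 = 16, so Lena's payoff is 16 + 22.20 = 38.20.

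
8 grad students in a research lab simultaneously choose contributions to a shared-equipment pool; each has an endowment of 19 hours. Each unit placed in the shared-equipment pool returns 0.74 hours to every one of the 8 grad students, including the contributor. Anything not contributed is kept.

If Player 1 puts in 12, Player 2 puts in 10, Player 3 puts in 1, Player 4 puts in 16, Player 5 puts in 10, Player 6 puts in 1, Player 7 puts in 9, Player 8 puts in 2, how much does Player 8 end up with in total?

Total contributed: 12 + 10 + 1 + 16 + 10 + 1 + 9 + 2 = 61.
Each receives 0.74 × 61 = 45.14 from the shared-equipment pool.
Player 8 keeps 19 − 2 = 17, so Player 8's payoff is 17 + 45.14 = 62.14.

62.14 hours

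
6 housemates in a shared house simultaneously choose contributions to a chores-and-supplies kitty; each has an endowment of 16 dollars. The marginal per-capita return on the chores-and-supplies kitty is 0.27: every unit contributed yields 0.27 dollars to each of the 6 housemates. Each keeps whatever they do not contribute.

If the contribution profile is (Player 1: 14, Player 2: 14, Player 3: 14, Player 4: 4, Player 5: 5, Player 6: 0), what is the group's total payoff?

Total contributed: 14 + 14 + 14 + 4 + 5 + 0 = 51; total kept: 6 × 16 − 51 = 45.
The chores-and-supplies kitty pays out 0.27 × 6 × 51 = 82.62 in aggregate.
Group total = 45 + 82.62 = 127.62.

127.62 dollars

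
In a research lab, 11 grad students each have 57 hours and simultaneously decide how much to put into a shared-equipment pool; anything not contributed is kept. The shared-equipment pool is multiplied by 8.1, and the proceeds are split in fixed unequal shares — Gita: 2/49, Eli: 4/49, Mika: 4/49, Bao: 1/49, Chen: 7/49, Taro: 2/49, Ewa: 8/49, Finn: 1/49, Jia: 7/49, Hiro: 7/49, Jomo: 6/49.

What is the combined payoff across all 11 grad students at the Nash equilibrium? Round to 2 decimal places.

2245.80 hours

A player with share s gets back 8.1·s per unit contributed, so full contribution is dominant for anyone with s > 1/8.1 = 0.1235 and zero contribution is dominant for anyone below.
Chen, Ewa, Jia and Hiro clear that bar, contributing 57 each; the remaining 7 contribute 0. Total contributed: 228.
The shared-equipment pool pays out 8.1 × 228 = 1846.80 in total (split across the unequal shares, but the aggregate is all that matters for the group sum).
The 7 free-riders keep 57 each, adding 399. Group total = 399 + 1846.80 = 2245.80.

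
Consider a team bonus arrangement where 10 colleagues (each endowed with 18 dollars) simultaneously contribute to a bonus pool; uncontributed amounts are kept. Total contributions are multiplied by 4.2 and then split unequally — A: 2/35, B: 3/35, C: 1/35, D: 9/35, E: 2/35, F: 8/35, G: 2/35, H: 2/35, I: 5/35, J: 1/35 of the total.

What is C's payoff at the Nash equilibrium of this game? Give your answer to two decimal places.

Player j's private return per contributed unit is 4.2 × (j's share). Contributing is weakly dominant for j when that share is at least 1/4.2 = 0.2381, and contributing 0 is dominant otherwise.
The only share above 0.2381 is D's 9/35, contributing 18; the remaining 9 contribute 0. Total contributed: 18.
C keeps 18 and receives 4.2 × 18 × 1/35 = 2.16 from the bonus pool, for a payoff of 20.16.

20.16 dollars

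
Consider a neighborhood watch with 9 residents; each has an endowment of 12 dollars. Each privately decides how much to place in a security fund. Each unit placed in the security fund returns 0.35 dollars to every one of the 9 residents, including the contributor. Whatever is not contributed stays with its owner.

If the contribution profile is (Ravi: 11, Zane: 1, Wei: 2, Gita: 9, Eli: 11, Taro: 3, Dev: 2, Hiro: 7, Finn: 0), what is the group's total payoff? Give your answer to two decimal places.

Total contributed: 11 + 1 + 2 + 9 + 11 + 3 + 2 + 7 + 0 = 46; total kept: 9 × 12 − 46 = 62.
The security fund pays out 0.35 × 9 × 46 = 144.90 in aggregate.
Group total = 62 + 144.90 = 206.90.

206.90 dollars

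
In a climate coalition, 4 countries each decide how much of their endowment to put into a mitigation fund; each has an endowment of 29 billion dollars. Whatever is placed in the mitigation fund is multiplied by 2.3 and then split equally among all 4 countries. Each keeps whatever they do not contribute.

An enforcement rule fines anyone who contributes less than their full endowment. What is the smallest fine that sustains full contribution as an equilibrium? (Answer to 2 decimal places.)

12.33 billion dollars

Given the others contribute fully, the best deviation is to contribute 0 (any partial contribution still incurs the fine and gives up units whose private return 0.5750 is below 1).
Deviating from 29 to 0 saves 29 billion dollars but forfeits the deviator's share of the drop in the mitigation fund: 2.3/4 × 29 = 16.67.
So the deviation gain is 29 − 16.67 = 12.33, and the fine must be at least 12.33 billion dollars to wipe it out.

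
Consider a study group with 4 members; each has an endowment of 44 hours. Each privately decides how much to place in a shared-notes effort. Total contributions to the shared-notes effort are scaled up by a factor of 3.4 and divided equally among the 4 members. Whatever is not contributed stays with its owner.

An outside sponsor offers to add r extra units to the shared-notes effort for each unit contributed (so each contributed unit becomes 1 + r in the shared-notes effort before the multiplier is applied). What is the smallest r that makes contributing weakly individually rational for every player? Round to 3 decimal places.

0.176

With matching at rate r, one contributed unit becomes (1 + r) in the shared-notes effort and returns 3.4 × (1 + r) / 4 to the contributor.
Setting this equal to 1: 1 + r = 4/3.4 = 1.1765.
So the minimum matching rate is r = 1.1765 − 1 = 0.176.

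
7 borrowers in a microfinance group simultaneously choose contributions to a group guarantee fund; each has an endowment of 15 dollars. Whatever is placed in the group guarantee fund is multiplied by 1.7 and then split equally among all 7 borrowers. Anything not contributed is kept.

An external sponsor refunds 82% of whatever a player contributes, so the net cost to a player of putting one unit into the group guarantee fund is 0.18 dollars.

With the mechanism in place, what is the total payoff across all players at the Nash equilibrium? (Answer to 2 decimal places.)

The effective private return per unit is now (1.7/7) / 0.18 = 1.3492 > 1, so every player's dominant strategy flips to full contribution.
So the Nash equilibrium is full contribution by all 7; the group earns 7 × (15 × 0.82 + 1.7 × 15) = 264.60.

264.60 dollars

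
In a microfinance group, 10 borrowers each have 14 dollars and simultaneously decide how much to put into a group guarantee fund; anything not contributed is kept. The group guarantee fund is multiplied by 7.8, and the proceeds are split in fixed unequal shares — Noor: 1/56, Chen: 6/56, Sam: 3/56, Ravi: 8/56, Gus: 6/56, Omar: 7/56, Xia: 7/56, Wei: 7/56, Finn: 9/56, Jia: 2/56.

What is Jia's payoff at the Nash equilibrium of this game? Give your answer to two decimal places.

21.80 dollars

Player j's private return per contributed unit is 7.8 × (j's share). Contributing is weakly dominant for j when that share is at least 1/7.8 = 0.1282, and contributing 0 is dominant otherwise.
The shares above 0.1282 belong to Ravi and Finn, contributing 14 each; the remaining 8 contribute 0. Total contributed: 28.
Jia keeps 14 and receives 7.8 × 28 × 2/56 = 7.80 from the group guarantee fund, for a payoff of 21.80.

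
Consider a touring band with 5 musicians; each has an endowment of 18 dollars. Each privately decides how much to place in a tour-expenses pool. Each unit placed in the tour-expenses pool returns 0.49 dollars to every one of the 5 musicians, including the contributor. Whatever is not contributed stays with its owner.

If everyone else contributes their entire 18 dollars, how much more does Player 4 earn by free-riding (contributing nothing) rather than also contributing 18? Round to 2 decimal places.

9.18 dollars

Switching from a contribution of 18 to 0 lets Player 4 keep an extra 18 dollars, but lowers the tour-expenses pool by 18, which costs Player 4 their own share of that drop: 0.49 × 18 = 8.82.
Net gain = 18 − 8.82 = 9.18. The private return per contributed unit (0.49) is below 1, so free-riding is indeed the best response regardless of what the others do.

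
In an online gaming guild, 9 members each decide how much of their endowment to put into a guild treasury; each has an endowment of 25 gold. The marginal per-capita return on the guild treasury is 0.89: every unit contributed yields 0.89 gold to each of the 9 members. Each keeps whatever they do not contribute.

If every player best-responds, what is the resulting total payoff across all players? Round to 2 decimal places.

The private return per contributed unit is 0.89 < 1, so contributing 0 is dominant for every player. At the Nash equilibrium everyone keeps their 25, and the group total is 9 × 25 = 225.

225.00 gold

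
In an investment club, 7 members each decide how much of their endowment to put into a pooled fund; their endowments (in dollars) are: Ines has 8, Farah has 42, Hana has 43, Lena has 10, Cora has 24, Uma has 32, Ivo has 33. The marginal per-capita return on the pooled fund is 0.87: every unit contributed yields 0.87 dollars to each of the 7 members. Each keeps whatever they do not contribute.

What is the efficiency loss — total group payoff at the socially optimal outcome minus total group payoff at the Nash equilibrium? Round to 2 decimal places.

The private return per contributed unit is 0.87 < 1 for everyone, so the Nash equilibrium is zero contribution and the group total is Σ E_j = 8 + 42 + 43 + 10 + 24 + 32 + 33 = 192.
Each contributed unit returns 6.090 to the group, so the social optimum is full contribution by everyone: group total = 6.090 × 192 = 1169.28.
Efficiency loss = (6.090 − 1) × 192 = 977.28.

977.28 dollars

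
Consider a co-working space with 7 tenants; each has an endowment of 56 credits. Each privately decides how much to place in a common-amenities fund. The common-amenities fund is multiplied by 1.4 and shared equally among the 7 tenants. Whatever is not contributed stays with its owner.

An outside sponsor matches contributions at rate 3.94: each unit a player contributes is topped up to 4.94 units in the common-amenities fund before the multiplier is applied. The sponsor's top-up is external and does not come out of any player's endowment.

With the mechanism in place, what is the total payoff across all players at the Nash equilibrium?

392.00 credits

The effective private return is 1.4 × 4.94 / 7 = 0.9880, which is still under 1, so the mechanism doesn't change anyone's dominant strategy: zero contribution.
Everyone keeps their endowment and the group total is 7 × 56 = 392.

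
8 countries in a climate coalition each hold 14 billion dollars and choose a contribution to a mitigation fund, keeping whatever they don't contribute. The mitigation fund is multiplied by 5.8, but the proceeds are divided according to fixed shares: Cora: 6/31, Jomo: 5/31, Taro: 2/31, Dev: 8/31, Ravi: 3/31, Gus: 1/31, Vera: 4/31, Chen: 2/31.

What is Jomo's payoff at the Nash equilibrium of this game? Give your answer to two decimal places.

A player with share s gets back 5.8·s per unit contributed, so full contribution is dominant for anyone with s > 1/5.8 = 0.1724 and zero contribution is dominant for anyone below.
Cora and Dev are above the threshold, contributing 14 each; the remaining 6 contribute 0. Total contributed: 28.
Jomo keeps 14 and receives 5.8 × 28 × 5/31 = 26.19 from the mitigation fund, for a payoff of 40.19.

40.19 billion dollars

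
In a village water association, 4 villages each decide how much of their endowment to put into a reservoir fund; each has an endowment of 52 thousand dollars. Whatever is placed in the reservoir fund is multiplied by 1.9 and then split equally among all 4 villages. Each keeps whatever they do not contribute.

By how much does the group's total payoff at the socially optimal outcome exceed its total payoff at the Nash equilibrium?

187.20 thousand dollars

Each contributed unit returns 1.9/4 = 0.4750 to its contributor — below 1 — so contributing 0 is dominant for every player. At the Nash equilibrium everyone keeps their 52, and the group total is 4 × 52 = 208.
Each contributed unit returns 1.900 to the group as a whole (0.4750 to each of 4 players), which exceeds 1, so the social optimum is full contribution: group total = 1.900 × 208 = 395.20.
Efficiency loss = 395.20 − 208 = 187.20.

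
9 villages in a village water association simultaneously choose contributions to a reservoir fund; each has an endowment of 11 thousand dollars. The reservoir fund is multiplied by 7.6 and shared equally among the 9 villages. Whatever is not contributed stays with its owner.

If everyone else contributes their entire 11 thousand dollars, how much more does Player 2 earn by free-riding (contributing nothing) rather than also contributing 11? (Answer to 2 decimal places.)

Switching from a contribution of 11 to 0 lets Player 2 keep an extra 11 thousand dollars, but lowers the reservoir fund by 11, which costs Player 2 their own share of that drop: 7.6/9 × 11 = 9.29.
Net gain = 11 − 9.29 = 1.71. The private return per contributed unit (0.8444) is below 1, so free-riding is indeed the best response regardless of what the others do.

1.71 thousand dollars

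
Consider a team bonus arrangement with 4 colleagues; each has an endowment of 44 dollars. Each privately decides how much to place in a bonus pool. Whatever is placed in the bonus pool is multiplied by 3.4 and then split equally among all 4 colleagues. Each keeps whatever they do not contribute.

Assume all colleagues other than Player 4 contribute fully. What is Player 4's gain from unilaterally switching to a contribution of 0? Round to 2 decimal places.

Switching from a contribution of 44 to 0 lets Player 4 keep an extra 44 dollars, but lowers the bonus pool by 44, which costs Player 4 their own share of that drop: 3.4/4 × 44 = 37.40.
Net gain = 44 − 37.40 = 6.60. The private return per contributed unit (0.8500) is below 1, so free-riding is indeed the best response regardless of what the others do.

6.60 dollars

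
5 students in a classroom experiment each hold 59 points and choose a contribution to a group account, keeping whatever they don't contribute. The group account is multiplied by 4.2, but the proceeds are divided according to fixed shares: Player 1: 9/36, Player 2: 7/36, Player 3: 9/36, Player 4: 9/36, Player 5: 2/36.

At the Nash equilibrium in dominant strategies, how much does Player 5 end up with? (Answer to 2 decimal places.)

For player j, contributing a unit is worthwhile iff 4.2 × (j's share) ≥ 1, i.e. iff j's share is at least 0.2381.
Player 1, Player 3 and Player 4 clear that bar, contributing 59 each; the remaining 2 contribute 0. Total contributed: 177.
Player 5 keeps 59 and receives 4.2 × 177 × 2/36 = 41.30 from the group account, for a payoff of 100.30.

100.30 points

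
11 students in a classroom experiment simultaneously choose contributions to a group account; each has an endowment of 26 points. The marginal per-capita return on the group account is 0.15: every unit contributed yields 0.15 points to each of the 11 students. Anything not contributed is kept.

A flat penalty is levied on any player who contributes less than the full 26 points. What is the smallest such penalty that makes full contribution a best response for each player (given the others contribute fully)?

22.10 points

Given the others contribute fully, the best deviation is to contribute 0 (any partial contribution still incurs the fine and gives up units whose private return 0.15 is below 1).
Deviating from 26 to 0 saves 26 points but forfeits the deviator's share of the drop in the group account: 0.15 × 26 = 3.90.
So the deviation gain is 26 − 3.90 = 22.10, and the fine must be at least 22.10 points to wipe it out.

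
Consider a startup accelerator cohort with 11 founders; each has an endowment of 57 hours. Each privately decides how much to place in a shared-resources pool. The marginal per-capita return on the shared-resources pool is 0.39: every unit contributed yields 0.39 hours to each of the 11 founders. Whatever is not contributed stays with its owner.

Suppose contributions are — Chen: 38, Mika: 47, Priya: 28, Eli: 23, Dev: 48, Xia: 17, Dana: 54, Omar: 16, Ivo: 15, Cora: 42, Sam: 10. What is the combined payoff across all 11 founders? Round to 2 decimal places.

1739.02 hours

Total contributed: 38 + 47 + 28 + 23 + 48 + 17 + 54 + 16 + 15 + 42 + 10 = 338; total kept: 11 × 57 − 338 = 289.
The shared-resources pool pays out 0.39 × 11 × 338 = 1450.02 in aggregate.
Group total = 289 + 1450.02 = 1739.02.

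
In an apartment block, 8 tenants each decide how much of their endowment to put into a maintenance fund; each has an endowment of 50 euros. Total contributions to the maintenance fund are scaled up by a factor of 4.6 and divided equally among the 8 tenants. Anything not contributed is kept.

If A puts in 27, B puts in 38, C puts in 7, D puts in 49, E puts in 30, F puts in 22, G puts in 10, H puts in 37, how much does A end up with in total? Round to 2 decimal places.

149.50 euros

Total contributed: 27 + 38 + 7 + 49 + 30 + 22 + 10 + 37 = 220.
Each receives 4.6 × 220 / 8 = 126.50 from the maintenance fund.
A keeps 50 − 27 = 23, so A's payoff is 23 + 126.50 = 149.50.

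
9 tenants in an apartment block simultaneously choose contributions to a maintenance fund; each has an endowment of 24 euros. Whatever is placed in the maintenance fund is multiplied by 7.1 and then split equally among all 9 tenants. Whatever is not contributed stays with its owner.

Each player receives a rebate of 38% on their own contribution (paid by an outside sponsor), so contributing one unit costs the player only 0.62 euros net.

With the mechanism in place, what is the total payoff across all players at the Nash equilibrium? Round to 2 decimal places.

The effective private return per unit is now (7.1/9) / 0.62 = 1.2724 > 1, so every player's dominant strategy flips to full contribution.
At the Nash equilibrium everyone contributes 24. Group total payoff = 9 × (24 × 0.38 + 7.1 × 24) = 1615.68.

1615.68 euros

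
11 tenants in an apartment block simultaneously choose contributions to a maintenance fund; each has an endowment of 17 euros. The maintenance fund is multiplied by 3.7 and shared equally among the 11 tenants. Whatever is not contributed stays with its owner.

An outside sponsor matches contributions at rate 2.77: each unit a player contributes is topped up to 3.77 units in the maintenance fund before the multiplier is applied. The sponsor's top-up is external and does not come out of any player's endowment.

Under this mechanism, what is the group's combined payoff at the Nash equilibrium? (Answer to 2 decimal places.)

The effective private return per unit is now 3.7 × 3.77 / 11 = 1.2681 > 1, so every player's dominant strategy flips to full contribution.
So the Nash equilibrium is full contribution by all 11; the group earns 3.7 × 3.77 × 187 = 2608.46.

2608.46 euros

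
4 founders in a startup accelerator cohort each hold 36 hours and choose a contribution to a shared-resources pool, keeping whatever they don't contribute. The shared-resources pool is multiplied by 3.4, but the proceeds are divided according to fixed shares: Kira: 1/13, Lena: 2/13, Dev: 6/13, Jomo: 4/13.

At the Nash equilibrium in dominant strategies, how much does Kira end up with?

54.83 hours

For player j, contributing a unit is worthwhile iff 3.4 × (j's share) ≥ 1, i.e. iff j's share is at least 0.2941.
Dev and Jomo clear that bar, contributing 36 each; the remaining 2 contribute 0. Total contributed: 72.
Kira keeps 36 and receives 3.4 × 72 × 1/13 = 18.83 from the shared-resources pool, for a payoff of 54.83.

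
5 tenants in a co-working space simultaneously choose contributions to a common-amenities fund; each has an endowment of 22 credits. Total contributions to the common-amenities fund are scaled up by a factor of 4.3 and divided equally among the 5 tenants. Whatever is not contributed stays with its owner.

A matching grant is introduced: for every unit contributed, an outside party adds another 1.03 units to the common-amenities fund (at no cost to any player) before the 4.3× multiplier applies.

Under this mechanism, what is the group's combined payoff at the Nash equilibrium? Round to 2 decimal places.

960.19 credits

The effective private return per unit is now 4.3 × 2.03 / 5 = 1.7458 > 1, so every player's dominant strategy flips to full contribution.
So the Nash equilibrium is full contribution by all 5; the group earns 4.3 × 2.03 × 110 = 960.19.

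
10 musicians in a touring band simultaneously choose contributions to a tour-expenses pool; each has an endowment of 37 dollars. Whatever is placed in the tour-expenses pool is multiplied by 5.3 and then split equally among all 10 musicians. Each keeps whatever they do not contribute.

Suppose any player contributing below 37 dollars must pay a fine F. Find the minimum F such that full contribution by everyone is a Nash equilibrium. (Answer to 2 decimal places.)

17.39 dollars

Given the others contribute fully, the best deviation is to contribute 0 (any partial contribution still incurs the fine and gives up units whose private return 0.5300 is below 1).
Deviating from 37 to 0 saves 37 dollars but forfeits the deviator's share of the drop in the tour-expenses pool: 5.3/10 × 37 = 19.61.
So the deviation gain is 37 − 19.61 = 17.39, and the fine must be at least 17.39 dollars to wipe it out.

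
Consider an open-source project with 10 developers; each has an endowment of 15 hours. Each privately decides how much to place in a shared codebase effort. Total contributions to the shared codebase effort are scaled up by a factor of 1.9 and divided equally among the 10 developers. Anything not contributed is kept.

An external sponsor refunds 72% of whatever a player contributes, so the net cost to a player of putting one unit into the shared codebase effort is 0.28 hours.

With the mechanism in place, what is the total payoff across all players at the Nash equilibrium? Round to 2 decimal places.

150.00 hours

Even with the mechanism, each unit contributed returns only (1.9/10) / 0.28 = 0.6786 per unit of net cost, so contributing nothing is still dominant.
At the Nash equilibrium no one contributes; group total payoff = 10 × 15 = 150.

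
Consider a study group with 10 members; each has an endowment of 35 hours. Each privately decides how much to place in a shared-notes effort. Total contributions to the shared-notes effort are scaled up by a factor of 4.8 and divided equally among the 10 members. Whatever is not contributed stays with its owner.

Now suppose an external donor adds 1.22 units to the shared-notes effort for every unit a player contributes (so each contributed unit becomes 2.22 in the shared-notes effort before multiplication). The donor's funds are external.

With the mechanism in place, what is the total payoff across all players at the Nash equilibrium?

The effective private return per unit is now 4.8 × 2.22 / 10 = 1.0656 > 1, so every player's dominant strategy flips to full contribution.
So the Nash equilibrium is full contribution by all 10; the group earns 4.8 × 2.22 × 350 = 3729.60.

3729.60 hours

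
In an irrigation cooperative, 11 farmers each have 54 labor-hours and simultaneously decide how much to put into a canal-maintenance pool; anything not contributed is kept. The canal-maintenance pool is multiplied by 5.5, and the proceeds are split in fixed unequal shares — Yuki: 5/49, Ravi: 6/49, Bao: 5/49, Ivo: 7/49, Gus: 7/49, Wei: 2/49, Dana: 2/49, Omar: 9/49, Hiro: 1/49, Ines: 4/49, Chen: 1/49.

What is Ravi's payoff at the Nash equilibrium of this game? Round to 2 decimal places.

Each unit j contributes comes back to j as 5.5 × (j's share), so j prefers to contribute only if that share exceeds 1/5.5 = 0.1818; otherwise keeping the unit dominates.
The only share above 0.1818 is Omar's 9/49, contributing 54; the remaining 10 contribute 0. Total contributed: 54.
Ravi keeps 54 and receives 5.5 × 54 × 6/49 = 36.37 from the canal-maintenance pool, for a payoff of 90.37.

90.37 labor-hours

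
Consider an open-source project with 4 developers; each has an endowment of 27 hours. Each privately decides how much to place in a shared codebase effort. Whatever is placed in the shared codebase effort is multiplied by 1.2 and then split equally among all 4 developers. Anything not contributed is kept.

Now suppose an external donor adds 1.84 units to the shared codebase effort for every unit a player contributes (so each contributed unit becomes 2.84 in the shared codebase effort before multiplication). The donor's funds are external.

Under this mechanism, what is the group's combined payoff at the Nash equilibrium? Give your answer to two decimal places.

108.00 hours

Even with the mechanism, each unit contributed returns only 1.2 × 2.84 / 4 = 0.8520 per unit of net cost, so contributing nothing is still dominant.
Everyone keeps their endowment and the group total is 4 × 27 = 108.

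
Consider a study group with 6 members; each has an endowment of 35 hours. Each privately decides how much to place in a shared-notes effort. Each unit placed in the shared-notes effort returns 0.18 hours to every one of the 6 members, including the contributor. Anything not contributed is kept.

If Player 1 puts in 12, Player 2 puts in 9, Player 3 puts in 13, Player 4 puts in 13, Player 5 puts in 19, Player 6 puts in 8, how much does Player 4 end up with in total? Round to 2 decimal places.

35.32 hours

Total contributed: 12 + 9 + 13 + 13 + 19 + 8 = 74.
Each receives 0.18 × 74 = 13.32 from the shared-notes effort.
Player 4 keeps 35 − 13 = 22, so Player 4's payoff is 22 + 13.32 = 35.32.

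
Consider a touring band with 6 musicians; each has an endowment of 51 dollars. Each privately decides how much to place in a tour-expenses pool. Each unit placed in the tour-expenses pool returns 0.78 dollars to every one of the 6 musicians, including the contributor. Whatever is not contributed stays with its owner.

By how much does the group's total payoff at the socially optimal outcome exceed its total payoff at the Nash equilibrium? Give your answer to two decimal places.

1126.08 dollars

The private return per contributed unit is 0.78 < 1, so contributing 0 is dominant for every player. At the Nash equilibrium everyone keeps their 51, and the group total is 6 × 51 = 306.
Each contributed unit returns 4.680 to the group as a whole (0.78 to each of 6 players), which exceeds 1, so the social optimum is full contribution: group total = 4.680 × 306 = 1432.08.
Efficiency loss = 1432.08 − 306 = 1126.08.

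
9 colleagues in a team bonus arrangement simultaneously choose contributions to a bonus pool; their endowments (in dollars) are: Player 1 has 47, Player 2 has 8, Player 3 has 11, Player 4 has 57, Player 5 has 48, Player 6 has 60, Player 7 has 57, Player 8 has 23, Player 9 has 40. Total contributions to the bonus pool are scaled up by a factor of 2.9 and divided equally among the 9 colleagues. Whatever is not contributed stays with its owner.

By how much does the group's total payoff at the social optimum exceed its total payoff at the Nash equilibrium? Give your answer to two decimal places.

The private return per contributed unit is 2.9/9 = 0.3222 < 1 for every player regardless of endowment, so the Nash equilibrium is zero contribution and the group total is Σ E_j = 47 + 8 + 11 + 57 + 48 + 60 + 57 + 23 + 40 = 351.
Each contributed unit returns 2.900 to the group, so the social optimum is full contribution by everyone: group total = 2.900 × 351 = 1017.90.
Efficiency loss = (2.900 − 1) × 351 = 666.90.

666.90 dollars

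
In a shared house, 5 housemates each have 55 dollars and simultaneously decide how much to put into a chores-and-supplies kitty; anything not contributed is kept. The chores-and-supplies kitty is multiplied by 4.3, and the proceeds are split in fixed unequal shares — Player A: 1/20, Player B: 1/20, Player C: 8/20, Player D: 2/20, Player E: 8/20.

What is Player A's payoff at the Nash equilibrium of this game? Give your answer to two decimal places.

78.65 dollars

Player j's private return per contributed unit is 4.3 × (j's share). Contributing is weakly dominant for j when that share is at least 1/4.3 = 0.2326, and contributing 0 is dominant otherwise.
Player C and Player E clear that bar, contributing 55 each; the remaining 3 contribute 0. Total contributed: 110.
Player A keeps 55 and receives 4.3 × 110 × 1/20 = 23.65 from the chores-and-supplies kitty, for a payoff of 78.65.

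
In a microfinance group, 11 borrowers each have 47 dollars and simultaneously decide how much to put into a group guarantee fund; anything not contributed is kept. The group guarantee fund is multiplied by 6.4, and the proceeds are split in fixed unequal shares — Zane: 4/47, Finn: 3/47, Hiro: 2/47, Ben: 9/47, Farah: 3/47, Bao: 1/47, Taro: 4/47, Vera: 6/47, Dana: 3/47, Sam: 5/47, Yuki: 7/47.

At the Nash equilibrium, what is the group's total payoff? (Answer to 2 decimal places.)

770.80 dollars

For player j, contributing a unit is worthwhile iff 6.4 × (j's share) ≥ 1, i.e. iff j's share is at least 0.1563.
The only share above 0.1563 is Ben's 9/47, contributing 47; the remaining 10 contribute 0. Total contributed: 47.
The group guarantee fund pays out 6.4 × 47 = 300.80 in total (split across the unequal shares, but the aggregate is all that matters for the group sum).
The 10 free-riders keep 47 each, adding 470. Group total = 470 + 300.80 = 770.80.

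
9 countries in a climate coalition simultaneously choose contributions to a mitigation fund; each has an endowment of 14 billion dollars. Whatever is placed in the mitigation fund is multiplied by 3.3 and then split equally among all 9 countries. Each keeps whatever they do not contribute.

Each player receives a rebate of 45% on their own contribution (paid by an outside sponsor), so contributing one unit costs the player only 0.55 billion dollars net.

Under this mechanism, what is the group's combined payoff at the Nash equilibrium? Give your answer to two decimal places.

126.00 billion dollars

Even with the mechanism, each unit contributed returns only (3.3/9) / 0.55 = 0.6667 per unit of net cost, so contributing nothing is still dominant.
Everyone keeps their endowment and the group total is 9 × 14 = 126.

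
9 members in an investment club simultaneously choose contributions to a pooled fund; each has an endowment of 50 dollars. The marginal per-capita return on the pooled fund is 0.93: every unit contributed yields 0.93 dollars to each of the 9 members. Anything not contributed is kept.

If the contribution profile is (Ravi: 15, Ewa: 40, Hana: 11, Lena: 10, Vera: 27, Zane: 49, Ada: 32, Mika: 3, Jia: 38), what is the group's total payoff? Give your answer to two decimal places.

2108.25 dollars

Total contributed: 15 + 40 + 11 + 10 + 27 + 49 + 32 + 3 + 38 = 225; total kept: 9 × 50 − 225 = 225.
The pooled fund pays out 0.93 × 9 × 225 = 1883.25 in aggregate.
Group total = 225 + 1883.25 = 2108.25.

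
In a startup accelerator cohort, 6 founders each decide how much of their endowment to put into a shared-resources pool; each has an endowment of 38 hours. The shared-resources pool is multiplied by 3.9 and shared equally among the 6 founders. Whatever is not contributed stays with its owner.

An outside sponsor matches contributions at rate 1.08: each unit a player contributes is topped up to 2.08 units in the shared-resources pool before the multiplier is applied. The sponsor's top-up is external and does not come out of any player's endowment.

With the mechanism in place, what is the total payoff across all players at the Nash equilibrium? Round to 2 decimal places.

Under the mechanism each unit contributed yields 3.9 × 2.08 / 6 = 1.3520 back to its contributor per unit of net cost, which exceeds 1, making full contribution the dominant choice for everyone.
So the Nash equilibrium is full contribution by all 6; the group earns 3.9 × 2.08 × 228 = 1849.54.

1849.54 hours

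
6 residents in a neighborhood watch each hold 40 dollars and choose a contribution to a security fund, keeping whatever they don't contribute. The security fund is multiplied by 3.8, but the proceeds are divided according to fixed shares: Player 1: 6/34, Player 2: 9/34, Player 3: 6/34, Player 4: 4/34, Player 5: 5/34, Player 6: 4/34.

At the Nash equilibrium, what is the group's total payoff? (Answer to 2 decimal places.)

352.00 dollars

A player with share s gets back 3.8·s per unit contributed, so full contribution is dominant for anyone with s > 1/3.8 = 0.2632 and zero contribution is dominant for anyone below.
Player 2 alone (share 9/34) is above the threshold, contributing 40; the remaining 5 contribute 0. Total contributed: 40.
The security fund pays out 3.8 × 40 = 152.00 in total (split across the unequal shares, but the aggregate is all that matters for the group sum).
The 5 free-riders keep 40 each, adding 200. Group total = 200 + 152.00 = 352.00.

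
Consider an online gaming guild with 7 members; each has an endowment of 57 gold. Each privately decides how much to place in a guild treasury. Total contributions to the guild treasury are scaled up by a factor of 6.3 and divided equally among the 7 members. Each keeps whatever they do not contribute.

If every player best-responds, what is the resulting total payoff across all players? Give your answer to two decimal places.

399.00 gold

Each contributed unit returns 6.3/7 = 0.9000 to its contributor — below 1 — so contributing 0 is dominant for every player. At the Nash equilibrium everyone keeps their 57, and the group total is 7 × 57 = 399.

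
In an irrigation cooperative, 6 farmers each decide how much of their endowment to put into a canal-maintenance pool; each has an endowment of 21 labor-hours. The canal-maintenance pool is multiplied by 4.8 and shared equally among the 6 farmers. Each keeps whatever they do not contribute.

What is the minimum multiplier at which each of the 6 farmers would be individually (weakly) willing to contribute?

A contributed unit returns (multiplier)/6 to its contributor.
This reaches 1 exactly when the multiplier is 6.

6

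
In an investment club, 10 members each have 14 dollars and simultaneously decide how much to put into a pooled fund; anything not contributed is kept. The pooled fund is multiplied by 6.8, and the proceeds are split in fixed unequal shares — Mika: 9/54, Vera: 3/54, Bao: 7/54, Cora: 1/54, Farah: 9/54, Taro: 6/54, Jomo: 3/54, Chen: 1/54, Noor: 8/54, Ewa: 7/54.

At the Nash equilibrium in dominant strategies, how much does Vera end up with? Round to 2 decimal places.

Each unit j contributes comes back to j as 6.8 × (j's share), so j prefers to contribute only if that share exceeds 1/6.8 = 0.1471; otherwise keeping the unit dominates.
Mika, Farah and Noor clear that bar, contributing 14 each; the remaining 7 contribute 0. Total contributed: 42.
Vera keeps 14 and receives 6.8 × 42 × 3/54 = 15.87 from the pooled fund, for a payoff of 29.87.

29.87 dollars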